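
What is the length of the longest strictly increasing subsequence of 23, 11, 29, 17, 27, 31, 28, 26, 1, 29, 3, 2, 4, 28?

5

Let dp[i] be the longest increasing subsequence ending at position i. Then dp = [1, 1, 2, 2, 3, 4, 4, 3, 1, 5, 2, 2, 3, 4].
The maximum is 5; one witness is 11, 17, 27, 28, 29 at positions 2,4,5,7,10.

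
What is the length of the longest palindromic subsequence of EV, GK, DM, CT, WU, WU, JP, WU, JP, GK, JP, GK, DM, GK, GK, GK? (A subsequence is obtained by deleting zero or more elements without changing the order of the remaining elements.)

Using dp[i][j] = 2 + dp[i+1][j−1] if the ends match, else max(dp[i+1][j], dp[i][j−1]):
dp[1][16] = 7. A witness is GK GK GK DM GK GK GK at positions 2,10,12,13,14,15,16.

7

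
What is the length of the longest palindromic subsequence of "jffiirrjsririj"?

Using dp[i][j] = 2 + dp[i+1][j−1] if the ends match, else max(dp[i+1][j], dp[i][j−1]):
dp[1][14] = 9. A witness is jirrsrrij at positions 1,4,6,7,9,10,12,13,14.

9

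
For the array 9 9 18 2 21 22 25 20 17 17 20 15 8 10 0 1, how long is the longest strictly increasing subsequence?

Scanning left to right, the best length ending at each element is: 9→1, 9→1, 18→2, 2→1, 21→3, 22→4, 25→5, 20→3, 17→2, 17→2, 20→3, 15→2, 8→2, 10→3, 0→1, 1→2.
So the longest increasing subsequence has length 5, e.g. 9, 18, 21, 22, 25.

5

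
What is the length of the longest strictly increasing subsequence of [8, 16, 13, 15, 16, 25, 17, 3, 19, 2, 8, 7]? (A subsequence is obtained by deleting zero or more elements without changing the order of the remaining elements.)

Let dp[i] be the longest increasing subsequence ending at position i. Then dp = [1, 2, 2, 3, 4, 5, 5, 1, 6, 1, 2, 2].
The maximum is 6; one witness is 8, 13, 15, 16, 17, 19 at positions 1,3,4,5,7,9.

6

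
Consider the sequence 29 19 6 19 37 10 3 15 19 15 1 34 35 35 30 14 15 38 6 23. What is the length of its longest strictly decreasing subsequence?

One longest decreasing subsequence is 29, 19, 6, 3, 1 (positions 1,2,3,7,11), of length 5; no longer one exists.

5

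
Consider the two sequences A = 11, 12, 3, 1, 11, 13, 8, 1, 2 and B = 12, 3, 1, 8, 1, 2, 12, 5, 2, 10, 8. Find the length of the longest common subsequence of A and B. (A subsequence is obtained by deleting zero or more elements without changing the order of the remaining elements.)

6

Backtracking the LCS table gives one alignment: 12 (A2,B1) → 3 (A3,B2) → 1 (A4,B3) → 8 (A7,B4) → 1 (A8,B5) → 2 (A9,B9).
So the longest common subsequence has length 6.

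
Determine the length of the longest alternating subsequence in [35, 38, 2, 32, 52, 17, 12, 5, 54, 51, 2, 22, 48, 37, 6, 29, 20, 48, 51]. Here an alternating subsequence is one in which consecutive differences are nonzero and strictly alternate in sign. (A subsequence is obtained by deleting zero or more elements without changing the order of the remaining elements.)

Track the best alternating length ending on an up-step vs a down-step at each position: up/down = 1/1, 2/1, 1/3, 4/3, 4/1, 4/5, 4/5, 4/5, 6/1, 6/7, 1/7, 8/7, 8/7, 8/9, 8/9, 10/9, 10/11, 12/7, 12/7.
The maximum over both is 12; one such subsequence is 35, 38, 2, 32, 17, 54, 2, 22, 6, 29, 20, 48.

12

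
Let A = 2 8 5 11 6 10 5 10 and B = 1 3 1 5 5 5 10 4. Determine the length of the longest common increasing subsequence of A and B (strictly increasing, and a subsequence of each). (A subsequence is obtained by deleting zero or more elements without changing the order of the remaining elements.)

A longest common strictly increasing subsequence is 5, 10 (length 2); it appears in order in both A and B, and no longer such subsequence exists.

2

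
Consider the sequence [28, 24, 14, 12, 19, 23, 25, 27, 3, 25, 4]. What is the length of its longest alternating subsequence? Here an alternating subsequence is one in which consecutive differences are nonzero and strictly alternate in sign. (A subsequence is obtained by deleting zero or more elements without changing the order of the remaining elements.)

A longest alternating subsequence is 28, 14, 19, 3, 25, 4 (positions 1,3,5,9,10,11); its 5 consecutive differences strictly alternate in sign, and length 6 is optimal.

6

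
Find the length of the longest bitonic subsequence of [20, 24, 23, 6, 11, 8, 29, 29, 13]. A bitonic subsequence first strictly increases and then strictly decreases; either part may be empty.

Let inc[i] be the LIS ending at i and dec[i] the longest strictly decreasing subsequence starting at i. inc = [1, 2, 2, 1, 2, 2, 3, 3, 3], dec = [3, 4, 3, 1, 2, 1, 2, 2, 1].
max_i inc[i]+dec[i]−1 = 5, with one witness 20, 24, 23, 11, 8.

5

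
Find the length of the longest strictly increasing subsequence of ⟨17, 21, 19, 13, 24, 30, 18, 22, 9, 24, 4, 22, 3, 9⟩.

Scanning left to right, the best length ending at each element is: 17→1, 21→2, 19→2, 13→1, 24→3, 30→4, 18→2, 22→3, 9→1, 24→4, 4→1, 22→3, 3→1, 9→2.
So the longest increasing subsequence has length 4, e.g. 17, 21, 24, 30.

4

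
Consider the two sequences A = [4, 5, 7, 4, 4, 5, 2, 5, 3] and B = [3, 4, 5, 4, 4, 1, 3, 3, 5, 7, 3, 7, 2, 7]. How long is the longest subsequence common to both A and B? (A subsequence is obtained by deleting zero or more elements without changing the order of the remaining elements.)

6

Backtracking the LCS table gives one alignment: 4 (A1,B2) → 5 (A2,B3) → 4 (A4,B4) → 4 (A5,B5) → 5 (A6,B9) → 2 (A7,B13).
So the longest common subsequence has length 6.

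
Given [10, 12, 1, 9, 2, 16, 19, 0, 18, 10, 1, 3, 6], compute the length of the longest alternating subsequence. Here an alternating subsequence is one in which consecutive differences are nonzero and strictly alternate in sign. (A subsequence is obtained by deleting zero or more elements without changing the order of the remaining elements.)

Track the best alternating length ending on an up-step vs a down-step at each position: up/down = 1/1, 2/1, 1/3, 4/3, 4/5, 6/1, 6/1, 1/7, 8/7, 8/9, 8/9, 10/9, 10/9.
The maximum over both is 10; one such subsequence is 10, 12, 1, 9, 2, 16, 0, 18, 1, 3.

10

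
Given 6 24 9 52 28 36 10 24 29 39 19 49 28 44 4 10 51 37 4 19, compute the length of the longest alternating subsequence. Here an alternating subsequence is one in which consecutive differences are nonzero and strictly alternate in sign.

16

Track the best alternating length ending on an up-step vs a down-step at each position: up/down = 1/1, 2/1, 2/3, 4/1, 4/5, 6/5, 4/7, 8/7, 8/7, 8/5, 8/9, 10/5, 10/11, 12/11, 1/13, 14/13, 14/5, 14/15, 1/15, 16/15.
The maximum over both is 16; one such subsequence is 6, 24, 9, 52, 28, 36, 10, 24, 19, 49, 28, 44, 4, 10, 4, 19.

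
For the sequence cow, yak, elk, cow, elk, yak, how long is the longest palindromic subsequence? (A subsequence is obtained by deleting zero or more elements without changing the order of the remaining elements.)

5

One longest palindromic subsequence is yak elk cow elk yak (positions 2,3,4,5,6); it reads the same forward and backward, and the interval DP gives dp[1][6] = 5.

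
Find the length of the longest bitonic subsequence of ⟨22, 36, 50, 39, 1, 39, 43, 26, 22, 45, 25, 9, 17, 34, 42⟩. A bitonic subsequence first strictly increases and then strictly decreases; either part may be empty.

Let inc[i] be the LIS ending at i and dec[i] the longest strictly decreasing subsequence starting at i. inc = [1, 2, 3, 3, 1, 3, 4, 2, 2, 5, 3, 2, 3, 4, 5], dec = [2, 4, 5, 4, 1, 4, 4, 3, 2, 3, 2, 1, 1, 1, 1].
max_i inc[i]+dec[i]−1 = 7, with one witness 22, 36, 50, 43, 26, 25, 17.

7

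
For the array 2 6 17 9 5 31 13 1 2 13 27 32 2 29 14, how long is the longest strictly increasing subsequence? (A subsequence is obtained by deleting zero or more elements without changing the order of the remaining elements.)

Let dp[i] be the longest increasing subsequence ending at position i. Then dp = [1, 2, 3, 3, 2, 4, 4, 1, 2, 4, 5, 6, 2, 6, 5].
The maximum is 6; one witness is 2, 6, 9, 13, 27, 32 at positions 1,2,4,7,11,12.

6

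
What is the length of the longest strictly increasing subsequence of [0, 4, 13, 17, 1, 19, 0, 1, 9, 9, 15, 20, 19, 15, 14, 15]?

Scanning left to right, the best length ending at each element is: 0→1, 4→2, 13→3, 17→4, 1→2, 19→5, 0→1, 1→2, 9→3, 9→3, 15→4, 20→6, 19→5, 15→4, 14→4, 15→5.
So the longest increasing subsequence has length 6, e.g. 0, 4, 13, 17, 19, 20.

6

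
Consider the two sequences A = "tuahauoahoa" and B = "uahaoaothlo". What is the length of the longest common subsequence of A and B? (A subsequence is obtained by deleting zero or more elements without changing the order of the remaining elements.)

A longest common subsequence is uahaoaho (length 8); the LCS DP confirms no longer common subsequence exists.

8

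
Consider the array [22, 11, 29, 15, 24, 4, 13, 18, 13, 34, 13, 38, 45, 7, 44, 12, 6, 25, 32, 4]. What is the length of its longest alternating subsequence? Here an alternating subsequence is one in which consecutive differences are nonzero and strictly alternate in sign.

16

Track the best alternating length ending on an up-step vs a down-step at each position: up/down = 1/1, 1/2, 3/1, 3/4, 5/4, 1/6, 7/6, 7/6, 7/8, 9/1, 7/10, 11/1, 11/1, 7/12, 13/12, 13/14, 7/14, 15/14, 15/14, 1/16.
The maximum over both is 16; one such subsequence is 22, 11, 29, 15, 24, 4, 18, 13, 34, 13, 38, 7, 44, 12, 25, 4.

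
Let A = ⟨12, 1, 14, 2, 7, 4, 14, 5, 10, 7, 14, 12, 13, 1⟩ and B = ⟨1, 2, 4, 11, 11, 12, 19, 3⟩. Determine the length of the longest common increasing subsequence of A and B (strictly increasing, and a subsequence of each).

4

A longest common strictly increasing subsequence is 1, 2, 4, 12 (length 4); it appears in order in both A and B, and no longer such subsequence exists.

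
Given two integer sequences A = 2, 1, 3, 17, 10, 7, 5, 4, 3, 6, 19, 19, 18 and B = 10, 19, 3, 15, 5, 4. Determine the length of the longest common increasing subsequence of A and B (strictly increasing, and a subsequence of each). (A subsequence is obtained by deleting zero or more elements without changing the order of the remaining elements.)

2

A longest common strictly increasing subsequence is 10, 19 (length 2); it appears in order in both A and B, and no longer such subsequence exists.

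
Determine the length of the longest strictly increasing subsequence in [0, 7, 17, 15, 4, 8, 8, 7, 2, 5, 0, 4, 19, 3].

One longest increasing subsequence is 0, 7, 17, 19 (positions 1,2,3,13), of length 4; no longer one exists.

4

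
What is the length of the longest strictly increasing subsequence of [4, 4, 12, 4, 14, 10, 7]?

3

Let dp[i] be the longest increasing subsequence ending at position i. Then dp = [1, 1, 2, 1, 3, 2, 2].
The maximum is 3; one witness is 4, 12, 14 at positions 1,3,5.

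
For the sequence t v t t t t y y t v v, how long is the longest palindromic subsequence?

Using dp[i][j] = 2 + dp[i+1][j−1] if the ends match, else max(dp[i+1][j], dp[i][j−1]):
dp[1][11] = 7. A witness is vtttttv at positions 2,3,4,5,6,9,11.

7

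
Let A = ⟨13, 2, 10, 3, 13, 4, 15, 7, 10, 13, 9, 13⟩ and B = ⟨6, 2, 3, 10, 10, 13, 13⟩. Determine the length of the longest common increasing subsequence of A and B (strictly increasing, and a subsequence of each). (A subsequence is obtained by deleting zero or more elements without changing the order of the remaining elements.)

4

A longest common strictly increasing subsequence is 2, 3, 10, 13 (length 4); it appears in order in both A and B, and no longer such subsequence exists.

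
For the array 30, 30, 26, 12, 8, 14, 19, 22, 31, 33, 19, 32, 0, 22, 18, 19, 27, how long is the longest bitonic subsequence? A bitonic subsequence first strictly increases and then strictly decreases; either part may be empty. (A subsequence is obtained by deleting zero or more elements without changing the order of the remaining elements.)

Let inc[i] be the LIS ending at i and dec[i] the longest strictly decreasing subsequence starting at i. inc = [1, 1, 1, 1, 1, 2, 3, 4, 5, 6, 3, 6, 1, 4, 3, 4, 5], dec = [5, 5, 4, 3, 2, 2, 2, 3, 3, 4, 2, 3, 1, 2, 1, 1, 1].
max_i inc[i]+dec[i]−1 = 9, with one witness 12, 14, 19, 22, 31, 33, 32, 22, 19.

9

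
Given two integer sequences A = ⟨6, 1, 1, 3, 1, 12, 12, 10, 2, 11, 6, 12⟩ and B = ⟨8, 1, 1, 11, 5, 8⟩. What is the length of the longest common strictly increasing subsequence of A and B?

For each value that appears in both, track the longest common increasing run ending there.
The best achievable length is 2; one witness is 1, 11 (A-positions 2,10, B-positions 2,4).

2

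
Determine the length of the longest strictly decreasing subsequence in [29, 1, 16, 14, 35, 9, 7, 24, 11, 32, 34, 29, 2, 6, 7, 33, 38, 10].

One longest decreasing subsequence is 29, 16, 14, 9, 7, 2 (positions 1,3,4,6,7,13), of length 6; no longer one exists.

6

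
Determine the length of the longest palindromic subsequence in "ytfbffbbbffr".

7

One longest palindromic subsequence is ffbbbff (positions 5,6,7,8,9,10,11); it reads the same forward and backward, and the interval DP gives dp[1][12] = 7.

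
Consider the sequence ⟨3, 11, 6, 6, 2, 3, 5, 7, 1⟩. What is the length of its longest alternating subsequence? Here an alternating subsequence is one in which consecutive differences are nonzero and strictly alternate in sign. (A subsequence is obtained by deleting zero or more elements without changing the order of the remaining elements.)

Track the best alternating length ending on an up-step vs a down-step at each position: up/down = 1/1, 2/1, 2/3, 2/3, 1/3, 4/3, 4/3, 4/3, 1/5.
The maximum over both is 5; one such subsequence is 3, 11, 2, 3, 1.

5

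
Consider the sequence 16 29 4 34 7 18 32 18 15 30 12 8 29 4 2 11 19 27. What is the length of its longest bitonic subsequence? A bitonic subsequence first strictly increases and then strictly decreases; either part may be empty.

10

One longest bitonic subsequence is 16, 29, 34, 32, 18, 15, 12, 8, 4, 2 (positions 1,2,4,7,8,9,11,12,14,15): it rises to 34 then falls. Length 10 is optimal.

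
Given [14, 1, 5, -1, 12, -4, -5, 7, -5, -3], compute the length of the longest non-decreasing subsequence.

Scanning left to right, the best length ending at each element is: 14→1, 1→1, 5→2, -1→1, 12→3, -4→1, -5→1, 7→3, -5→2, -3→3.
So the longest non-decreasing subsequence has length 3, e.g. 1, 5, 12.

3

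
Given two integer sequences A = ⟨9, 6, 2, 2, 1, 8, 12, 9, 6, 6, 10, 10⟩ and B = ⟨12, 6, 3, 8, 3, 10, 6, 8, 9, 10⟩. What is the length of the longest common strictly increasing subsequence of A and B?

For each value that appears in both, track the longest common increasing run ending there.
The best achievable length is 4; one witness is 6, 8, 9, 10 (A-positions 2,6,8,11, B-positions 2,4,9,10).

4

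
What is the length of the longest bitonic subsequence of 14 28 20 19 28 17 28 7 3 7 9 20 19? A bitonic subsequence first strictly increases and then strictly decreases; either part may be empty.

7

Let inc[i] be the LIS ending at i and dec[i] the longest strictly decreasing subsequence starting at i. inc = [1, 2, 2, 2, 3, 2, 3, 1, 1, 2, 3, 4, 4], dec = [3, 6, 5, 4, 4, 3, 3, 2, 1, 1, 1, 2, 1].
max_i inc[i]+dec[i]−1 = 7, with one witness 14, 28, 20, 19, 17, 7, 3.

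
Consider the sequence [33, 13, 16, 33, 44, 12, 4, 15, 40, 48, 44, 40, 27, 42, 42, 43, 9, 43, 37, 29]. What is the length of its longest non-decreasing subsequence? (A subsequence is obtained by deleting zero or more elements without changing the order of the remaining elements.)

Scanning left to right, the best length ending at each element is: 33→1, 13→1, 16→2, 33→3, 44→4, 12→1, 4→1, 15→2, 40→4, 48→5, 44→5, 40→5, 27→3, 42→6, 42→7, 43→8, 9→2, 43→9, 37→4, 29→4.
So the longest non-decreasing subsequence has length 9, e.g. 13, 16, 33, 40, 40, 42, 42, 43, 43.

9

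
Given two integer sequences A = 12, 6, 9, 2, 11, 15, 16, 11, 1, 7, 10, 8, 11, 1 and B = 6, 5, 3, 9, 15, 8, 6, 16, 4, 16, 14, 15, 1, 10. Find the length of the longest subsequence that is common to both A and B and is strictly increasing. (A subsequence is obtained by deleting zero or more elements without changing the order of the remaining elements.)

A longest common strictly increasing subsequence is 6, 9, 15, 16 (length 4); it appears in order in both A and B, and no longer such subsequence exists.

4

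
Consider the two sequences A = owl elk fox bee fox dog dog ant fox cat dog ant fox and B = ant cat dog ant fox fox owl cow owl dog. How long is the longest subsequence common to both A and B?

5

Backtracking the LCS table gives one alignment: ant (A8,B1) → cat (A10,B2) → dog (A11,B3) → ant (A12,B4) → fox (A13,B6).
So the longest common subsequence has length 5.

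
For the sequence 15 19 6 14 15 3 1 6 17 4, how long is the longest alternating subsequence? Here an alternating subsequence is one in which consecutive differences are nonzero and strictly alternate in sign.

A longest alternating subsequence is 15, 19, 6, 14, 3, 6, 4 (positions 1,2,3,4,6,8,10); its 6 consecutive differences strictly alternate in sign, and length 7 is optimal.

7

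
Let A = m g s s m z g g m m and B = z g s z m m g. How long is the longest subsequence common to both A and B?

Backtracking the LCS table gives one alignment: g (A2,B2) → s (A4,B3) → z (A6,B4) → m (A9,B5) → m (A10,B6).
So the longest common subsequence has length 5.

5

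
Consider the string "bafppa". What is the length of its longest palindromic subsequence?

One longest palindromic subsequence is appa (positions 2,4,5,6); it reads the same forward and backward, and the interval DP gives dp[1][6] = 4.

4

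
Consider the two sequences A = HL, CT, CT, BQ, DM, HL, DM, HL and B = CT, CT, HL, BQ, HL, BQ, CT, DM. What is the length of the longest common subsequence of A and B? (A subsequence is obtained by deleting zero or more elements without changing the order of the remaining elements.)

Backtracking the LCS table gives one alignment: CT (A2,B1) → CT (A3,B2) → BQ (A4,B4) → HL (A6,B5) → DM (A7,B8).
So the longest common subsequence has length 5.

5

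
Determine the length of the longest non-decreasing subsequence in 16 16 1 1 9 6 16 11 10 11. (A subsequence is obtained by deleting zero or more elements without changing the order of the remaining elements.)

Let dp[i] be the longest non-decreasing subsequence ending at position i. Then dp = [1, 2, 1, 2, 3, 3, 4, 4, 4, 5].
The maximum is 5; one witness is 1, 1, 9, 11, 11 at positions 3,4,5,8,10.

5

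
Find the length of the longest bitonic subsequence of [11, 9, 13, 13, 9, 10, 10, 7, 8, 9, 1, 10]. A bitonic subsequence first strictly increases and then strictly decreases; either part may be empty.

Let inc[i] be the LIS ending at i and dec[i] the longest strictly decreasing subsequence starting at i. inc = [1, 1, 2, 2, 1, 2, 2, 1, 2, 3, 1, 4], dec = [4, 3, 4, 4, 3, 3, 3, 2, 2, 2, 1, 1].
max_i inc[i]+dec[i]−1 = 5, with one witness 11, 13, 10, 9, 1.

5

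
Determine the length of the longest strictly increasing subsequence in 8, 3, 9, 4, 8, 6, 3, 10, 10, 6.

Scanning left to right, the best length ending at each element is: 8→1, 3→1, 9→2, 4→2, 8→3, 6→3, 3→1, 10→4, 10→4, 6→3.
So the longest increasing subsequence has length 4, e.g. 3, 4, 8, 10.

4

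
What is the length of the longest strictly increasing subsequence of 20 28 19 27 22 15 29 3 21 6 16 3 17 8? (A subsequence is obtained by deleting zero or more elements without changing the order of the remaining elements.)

One longest increasing subsequence is 3, 6, 16, 17 (positions 8,10,11,13), of length 4; no longer one exists.

4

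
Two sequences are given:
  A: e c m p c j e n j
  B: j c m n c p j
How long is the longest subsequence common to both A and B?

Backtracking the LCS table gives one alignment: c (A2,B2) → m (A3,B3) → p (A4,B6) → j (A9,B7).
So the longest common subsequence has length 4.

4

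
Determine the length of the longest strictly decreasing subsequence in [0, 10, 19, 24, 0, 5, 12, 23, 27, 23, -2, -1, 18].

3

One longest decreasing subsequence is 10, 0, -2 (positions 2,5,11), of length 3; no longer one exists.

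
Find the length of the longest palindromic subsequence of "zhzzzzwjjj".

5

Using dp[i][j] = 2 + dp[i+1][j−1] if the ends match, else max(dp[i+1][j], dp[i][j−1]):
dp[1][10] = 5. A witness is zzzzz at positions 1,3,4,5,6.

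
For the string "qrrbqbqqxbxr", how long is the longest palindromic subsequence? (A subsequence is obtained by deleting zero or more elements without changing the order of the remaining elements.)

7

One longest palindromic subsequence is rbqqqbr (positions 2,4,5,7,8,10,12); it reads the same forward and backward, and the interval DP gives dp[1][12] = 7.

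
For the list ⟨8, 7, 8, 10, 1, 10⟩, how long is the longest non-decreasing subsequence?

One longest non-decreasing subsequence is 8, 8, 10, 10 (positions 1,3,4,6), of length 4; no longer one exists.

4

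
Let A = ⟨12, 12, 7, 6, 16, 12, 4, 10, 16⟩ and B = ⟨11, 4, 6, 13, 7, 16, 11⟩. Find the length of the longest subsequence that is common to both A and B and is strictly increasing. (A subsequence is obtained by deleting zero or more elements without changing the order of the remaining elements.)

A longest common strictly increasing subsequence is 6, 16 (length 2); it appears in order in both A and B, and no longer such subsequence exists.

2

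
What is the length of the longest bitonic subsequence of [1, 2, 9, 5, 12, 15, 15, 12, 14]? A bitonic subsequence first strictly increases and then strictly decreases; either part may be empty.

Let inc[i] be the LIS ending at i and dec[i] the longest strictly decreasing subsequence starting at i. inc = [1, 2, 3, 3, 4, 5, 5, 4, 5], dec = [1, 1, 2, 1, 1, 2, 2, 1, 1].
max_i inc[i]+dec[i]−1 = 6, with one witness 1, 2, 9, 12, 15, 14.

6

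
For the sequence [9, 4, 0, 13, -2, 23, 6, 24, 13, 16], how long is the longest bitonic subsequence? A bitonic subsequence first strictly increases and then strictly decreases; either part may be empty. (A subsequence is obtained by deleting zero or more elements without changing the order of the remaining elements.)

5

Let inc[i] be the LIS ending at i and dec[i] the longest strictly decreasing subsequence starting at i. inc = [1, 1, 1, 2, 1, 3, 2, 4, 3, 4], dec = [4, 3, 2, 2, 1, 2, 1, 2, 1, 1].
max_i inc[i]+dec[i]−1 = 5, with one witness 9, 13, 23, 24, 16.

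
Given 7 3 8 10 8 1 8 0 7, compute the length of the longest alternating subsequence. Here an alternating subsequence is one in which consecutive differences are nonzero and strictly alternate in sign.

7

A longest alternating subsequence is 7, 3, 8, 1, 8, 0, 7 (positions 1,2,3,6,7,8,9); its 6 consecutive differences strictly alternate in sign, and length 7 is optimal.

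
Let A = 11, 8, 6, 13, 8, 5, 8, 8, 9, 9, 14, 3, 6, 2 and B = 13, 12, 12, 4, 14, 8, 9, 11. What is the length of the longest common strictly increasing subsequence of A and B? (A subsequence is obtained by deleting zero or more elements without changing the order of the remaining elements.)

2

A longest common strictly increasing subsequence is 13, 14 (length 2); it appears in order in both A and B, and no longer such subsequence exists.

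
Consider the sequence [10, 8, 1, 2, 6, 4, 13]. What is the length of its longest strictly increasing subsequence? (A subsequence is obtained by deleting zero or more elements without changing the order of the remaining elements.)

4

Let dp[i] be the longest increasing subsequence ending at position i. Then dp = [1, 1, 1, 2, 3, 3, 4].
The maximum is 4; one witness is 1, 2, 6, 13 at positions 3,4,5,7.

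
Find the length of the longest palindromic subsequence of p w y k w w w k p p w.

One longest palindromic subsequence is wkwwwkw (positions 2,4,5,6,7,8,11); it reads the same forward and backward, and the interval DP gives dp[1][11] = 7.

7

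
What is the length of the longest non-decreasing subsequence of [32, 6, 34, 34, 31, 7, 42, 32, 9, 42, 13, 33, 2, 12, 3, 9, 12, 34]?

6

One longest non-decreasing subsequence is 6, 7, 9, 13, 33, 34 (positions 2,6,9,11,12,18), of length 6; no longer one exists.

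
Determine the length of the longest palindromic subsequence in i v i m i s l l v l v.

5

Using dp[i][j] = 2 + dp[i+1][j−1] if the ends match, else max(dp[i+1][j], dp[i][j−1]):
dp[1][11] = 5. A witness is vlvlv at positions 2,7,9,10,11.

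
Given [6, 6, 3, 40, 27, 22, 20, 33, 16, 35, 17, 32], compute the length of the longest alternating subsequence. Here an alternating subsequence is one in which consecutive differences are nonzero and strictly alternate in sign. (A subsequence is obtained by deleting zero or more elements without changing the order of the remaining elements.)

Track the best alternating length ending on an up-step vs a down-step at each position: up/down = 1/1, 1/1, 1/2, 3/1, 3/4, 3/4, 3/4, 5/4, 3/6, 7/4, 7/8, 9/8.
The maximum over both is 9; one such subsequence is 6, 3, 40, 27, 33, 16, 35, 17, 32.

9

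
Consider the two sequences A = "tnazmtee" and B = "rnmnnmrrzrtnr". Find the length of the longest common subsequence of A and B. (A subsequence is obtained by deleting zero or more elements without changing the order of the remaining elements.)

3

A longest common subsequence is nzt (length 3); the LCS DP confirms no longer common subsequence exists.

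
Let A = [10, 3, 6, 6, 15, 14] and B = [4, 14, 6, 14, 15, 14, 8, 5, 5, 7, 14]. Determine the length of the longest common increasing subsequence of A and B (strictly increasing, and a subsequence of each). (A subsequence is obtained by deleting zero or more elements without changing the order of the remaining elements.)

2

For each value that appears in both, track the longest common increasing run ending there.
The best achievable length is 2; one witness is 6, 14 (A-positions 3,6, B-positions 3,4).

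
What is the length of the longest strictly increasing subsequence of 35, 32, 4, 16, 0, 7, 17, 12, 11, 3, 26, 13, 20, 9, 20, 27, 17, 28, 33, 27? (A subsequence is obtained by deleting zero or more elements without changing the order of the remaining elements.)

8

One longest increasing subsequence is 4, 7, 12, 13, 20, 27, 28, 33 (positions 3,6,8,12,13,16,18,19), of length 8; no longer one exists.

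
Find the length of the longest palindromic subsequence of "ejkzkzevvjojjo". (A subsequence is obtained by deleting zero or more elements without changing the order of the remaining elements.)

One longest palindromic subsequence is jjojj (positions 2,10,11,12,13); it reads the same forward and backward, and the interval DP gives dp[1][14] = 5.

5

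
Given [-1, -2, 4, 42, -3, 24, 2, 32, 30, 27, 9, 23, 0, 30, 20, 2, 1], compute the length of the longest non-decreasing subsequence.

Scanning left to right, the best length ending at each element is: -1→1, -2→1, 4→2, 42→3, -3→1, 24→3, 2→2, 32→4, 30→4, 27→4, 9→3, 23→4, 0→2, 30→5, 20→4, 2→3, 1→3.
So the longest non-decreasing subsequence has length 5, e.g. -1, 4, 24, 30, 30.

5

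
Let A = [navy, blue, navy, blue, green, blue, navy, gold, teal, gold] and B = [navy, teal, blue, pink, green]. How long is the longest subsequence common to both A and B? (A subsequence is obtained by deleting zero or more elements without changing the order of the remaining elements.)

A longest common subsequence is navy, blue, green (length 3); the LCS DP confirms no longer common subsequence exists.

3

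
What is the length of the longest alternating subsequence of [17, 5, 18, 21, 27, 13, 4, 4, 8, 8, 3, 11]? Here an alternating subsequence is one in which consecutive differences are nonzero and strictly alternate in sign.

7

Track the best alternating length ending on an up-step vs a down-step at each position: up/down = 1/1, 1/2, 3/1, 3/1, 3/1, 3/4, 1/4, 1/4, 5/4, 5/4, 1/6, 7/4.
The maximum over both is 7; one such subsequence is 17, 5, 18, 4, 8, 3, 11.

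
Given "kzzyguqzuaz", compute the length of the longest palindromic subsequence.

5

One longest palindromic subsequence is zuzuz (positions 2,6,8,9,11); it reads the same forward and backward, and the interval DP gives dp[1][11] = 5.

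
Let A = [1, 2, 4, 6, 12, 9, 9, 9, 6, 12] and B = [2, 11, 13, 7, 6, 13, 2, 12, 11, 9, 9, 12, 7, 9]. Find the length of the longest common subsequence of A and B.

6

A longest common subsequence is 2, 6, 12, 9, 9, 9 (length 6); the LCS DP confirms no longer common subsequence exists.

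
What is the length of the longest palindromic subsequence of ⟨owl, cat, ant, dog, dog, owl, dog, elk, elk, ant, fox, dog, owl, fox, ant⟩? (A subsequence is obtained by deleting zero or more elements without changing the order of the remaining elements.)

Using dp[i][j] = 2 + dp[i+1][j−1] if the ends match, else max(dp[i+1][j], dp[i][j−1]):
dp[1][15] = 8. A witness is ant owl dog elk elk dog owl ant at positions 3,6,7,8,9,12,13,15.

8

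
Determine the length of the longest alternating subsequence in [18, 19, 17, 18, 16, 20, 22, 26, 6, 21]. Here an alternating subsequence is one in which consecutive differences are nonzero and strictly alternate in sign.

8

A longest alternating subsequence is 18, 19, 17, 18, 16, 20, 6, 21 (positions 1,2,3,4,5,6,9,10); its 7 consecutive differences strictly alternate in sign, and length 8 is optimal.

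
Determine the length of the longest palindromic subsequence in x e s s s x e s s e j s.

One longest palindromic subsequence is sssesss (positions 3,4,5,7,8,9,12); it reads the same forward and backward, and the interval DP gives dp[1][12] = 7.

7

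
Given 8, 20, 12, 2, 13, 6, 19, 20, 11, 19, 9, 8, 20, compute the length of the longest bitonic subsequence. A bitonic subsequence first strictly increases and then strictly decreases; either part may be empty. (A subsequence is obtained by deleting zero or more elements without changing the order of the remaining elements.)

8

One longest bitonic subsequence is 8, 12, 13, 19, 20, 19, 9, 8 (positions 1,3,5,7,8,10,11,12): it rises to 20 then falls. Length 8 is optimal.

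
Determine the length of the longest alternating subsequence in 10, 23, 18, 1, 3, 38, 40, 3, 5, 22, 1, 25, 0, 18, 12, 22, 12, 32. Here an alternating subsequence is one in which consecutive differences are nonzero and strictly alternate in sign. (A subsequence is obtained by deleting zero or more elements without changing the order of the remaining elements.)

A longest alternating subsequence is 10, 23, 18, 38, 3, 5, 1, 25, 0, 18, 12, 22, 12, 32 (positions 1,2,3,6,8,9,11,12,13,14,15,16,17,18); its 13 consecutive differences strictly alternate in sign, and length 14 is optimal.

14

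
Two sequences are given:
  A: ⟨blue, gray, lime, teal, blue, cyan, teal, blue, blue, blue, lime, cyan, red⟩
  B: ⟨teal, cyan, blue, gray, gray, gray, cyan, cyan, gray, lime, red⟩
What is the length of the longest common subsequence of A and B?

A longest common subsequence is blue, gray, cyan, lime, red (length 5); the LCS DP confirms no longer common subsequence exists.

5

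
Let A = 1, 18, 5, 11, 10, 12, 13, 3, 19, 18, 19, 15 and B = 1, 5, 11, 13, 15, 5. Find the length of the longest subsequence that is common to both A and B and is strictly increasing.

For each value that appears in both, track the longest common increasing run ending there.
The best achievable length is 5; one witness is 1, 5, 11, 13, 15 (A-positions 1,3,4,7,12, B-positions 1,2,3,4,5).

5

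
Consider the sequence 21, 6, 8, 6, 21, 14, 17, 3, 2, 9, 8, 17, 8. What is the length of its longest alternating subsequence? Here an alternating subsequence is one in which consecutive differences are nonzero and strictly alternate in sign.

12

Track the best alternating length ending on an up-step vs a down-step at each position: up/down = 1/1, 1/2, 3/2, 1/4, 5/1, 5/6, 7/6, 1/8, 1/8, 9/8, 9/10, 11/6, 9/12.
The maximum over both is 12; one such subsequence is 21, 6, 8, 6, 21, 14, 17, 3, 9, 8, 17, 8.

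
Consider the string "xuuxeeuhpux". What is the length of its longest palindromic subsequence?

Using dp[i][j] = 2 + dp[i+1][j−1] if the ends match, else max(dp[i+1][j], dp[i][j−1]):
dp[1][11] = 8. A witness is xuueeuux at positions 1,2,3,5,6,7,10,11.

8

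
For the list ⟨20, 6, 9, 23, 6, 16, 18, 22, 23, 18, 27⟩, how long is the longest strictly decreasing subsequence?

Let dp[i] be the longest decreasing subsequence ending at position i. Then dp = [1, 2, 2, 1, 3, 2, 2, 2, 1, 3, 1].
The maximum is 3; one witness is 20, 9, 6 at positions 1,3,5.

3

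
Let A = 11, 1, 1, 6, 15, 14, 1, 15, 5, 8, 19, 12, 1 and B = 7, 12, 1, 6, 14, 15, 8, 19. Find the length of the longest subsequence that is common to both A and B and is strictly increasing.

For each value that appears in both, track the longest common increasing run ending there.
The best achievable length is 5; one witness is 1, 6, 14, 15, 19 (A-positions 2,4,6,8,11, B-positions 3,4,5,6,8).

5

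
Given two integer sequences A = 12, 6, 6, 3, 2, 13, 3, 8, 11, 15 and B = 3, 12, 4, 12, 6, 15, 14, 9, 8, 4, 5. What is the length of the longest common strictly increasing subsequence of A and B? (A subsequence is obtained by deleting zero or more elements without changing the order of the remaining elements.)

2

For each value that appears in both, track the longest common increasing run ending there.
The best achievable length is 2; one witness is 3, 15 (A-positions 4,10, B-positions 1,6).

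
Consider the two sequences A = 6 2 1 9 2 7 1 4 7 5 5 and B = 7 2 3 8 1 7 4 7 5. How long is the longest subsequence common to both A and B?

Backtracking the LCS table gives one alignment: 2 (A2,B2) → 1 (A3,B5) → 7 (A6,B6) → 4 (A8,B7) → 7 (A9,B8) → 5 (A11,B9).
So the longest common subsequence has length 6.

6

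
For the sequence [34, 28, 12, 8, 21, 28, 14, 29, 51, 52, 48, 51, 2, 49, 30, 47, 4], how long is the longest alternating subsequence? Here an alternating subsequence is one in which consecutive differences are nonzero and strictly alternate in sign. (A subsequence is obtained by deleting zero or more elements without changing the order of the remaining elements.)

12

Track the best alternating length ending on an up-step vs a down-step at each position: up/down = 1/1, 1/2, 1/2, 1/2, 3/2, 3/2, 3/4, 5/2, 5/1, 5/1, 5/6, 7/6, 1/8, 9/8, 9/10, 11/10, 9/12.
The maximum over both is 12; one such subsequence is 34, 12, 21, 14, 51, 48, 51, 2, 49, 30, 47, 4.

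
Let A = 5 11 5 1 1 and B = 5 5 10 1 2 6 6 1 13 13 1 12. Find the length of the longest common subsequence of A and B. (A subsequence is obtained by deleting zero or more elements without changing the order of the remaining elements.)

A longest common subsequence is 5, 5, 1, 1 (length 4); the LCS DP confirms no longer common subsequence exists.

4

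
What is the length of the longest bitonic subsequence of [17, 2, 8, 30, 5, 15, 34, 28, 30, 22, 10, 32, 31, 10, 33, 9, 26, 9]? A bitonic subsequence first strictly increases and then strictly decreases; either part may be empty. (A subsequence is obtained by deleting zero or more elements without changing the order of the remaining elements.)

9

Let inc[i] be the LIS ending at i and dec[i] the longest strictly decreasing subsequence starting at i. inc = [1, 1, 2, 3, 2, 3, 4, 4, 5, 4, 3, 6, 6, 3, 7, 3, 5, 3], dec = [4, 1, 2, 5, 1, 3, 5, 4, 4, 3, 2, 4, 3, 2, 3, 1, 2, 1].
max_i inc[i]+dec[i]−1 = 9, with one witness 2, 8, 15, 28, 30, 32, 31, 26, 9.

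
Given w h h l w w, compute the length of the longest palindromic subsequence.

4

One longest palindromic subsequence is whhw (positions 1,2,3,6); it reads the same forward and backward, and the interval DP gives dp[1][6] = 4.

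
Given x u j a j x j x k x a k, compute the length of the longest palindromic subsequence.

5

Using dp[i][j] = 2 + dp[i+1][j−1] if the ends match, else max(dp[i+1][j], dp[i][j−1]):
dp[1][12] = 5. A witness is axkxa at positions 4,6,9,10,11.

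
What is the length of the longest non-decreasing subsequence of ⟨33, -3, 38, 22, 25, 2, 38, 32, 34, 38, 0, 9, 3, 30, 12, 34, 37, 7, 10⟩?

Scanning left to right, the best length ending at each element is: 33→1, -3→1, 38→2, 22→2, 25→3, 2→2, 38→4, 32→4, 34→5, 38→6, 0→2, 9→3, 3→3, 30→4, 12→4, 34→6, 37→7, 7→4, 10→5.
So the longest non-decreasing subsequence has length 7, e.g. -3, 22, 25, 32, 34, 34, 37.

7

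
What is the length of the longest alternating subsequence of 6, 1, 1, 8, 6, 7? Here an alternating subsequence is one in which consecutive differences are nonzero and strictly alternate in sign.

Track the best alternating length ending on an up-step vs a down-step at each position: up/down = 1/1, 1/2, 1/2, 3/1, 3/4, 5/4.
The maximum over both is 5; one such subsequence is 6, 1, 8, 6, 7.

5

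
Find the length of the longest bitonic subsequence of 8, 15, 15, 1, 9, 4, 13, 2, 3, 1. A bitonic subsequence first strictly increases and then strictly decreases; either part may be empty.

6

One longest bitonic subsequence is 8, 15, 9, 4, 3, 1 (positions 1,2,5,6,9,10): it rises to 15 then falls. Length 6 is optimal.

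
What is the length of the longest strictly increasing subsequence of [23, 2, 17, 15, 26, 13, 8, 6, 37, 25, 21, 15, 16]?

4

One longest increasing subsequence is 2, 17, 26, 37 (positions 2,3,5,9), of length 4; no longer one exists.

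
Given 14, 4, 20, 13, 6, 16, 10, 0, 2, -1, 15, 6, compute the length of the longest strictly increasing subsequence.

One longest increasing subsequence is 4, 6, 10, 15 (positions 2,5,7,11), of length 4; no longer one exists.

4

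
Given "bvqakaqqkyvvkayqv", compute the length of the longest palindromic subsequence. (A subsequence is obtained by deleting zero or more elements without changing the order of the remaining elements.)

10

One longest palindromic subsequence is vqakvvkaqv (positions 2,3,6,9,11,12,13,14,16,17); it reads the same forward and backward, and the interval DP gives dp[1][17] = 10.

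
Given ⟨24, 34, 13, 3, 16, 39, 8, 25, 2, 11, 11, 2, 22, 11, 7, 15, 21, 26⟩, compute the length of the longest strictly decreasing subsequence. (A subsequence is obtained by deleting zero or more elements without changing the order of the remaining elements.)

Let dp[i] be the longest decreasing subsequence ending at position i. Then dp = [1, 1, 2, 3, 2, 1, 3, 2, 4, 3, 3, 4, 3, 4, 5, 4, 4, 2].
The maximum is 5; one witness is 34, 25, 22, 11, 7 at positions 2,8,13,14,15.

5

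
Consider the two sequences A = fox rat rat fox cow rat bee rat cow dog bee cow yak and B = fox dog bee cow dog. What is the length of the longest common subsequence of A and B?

Backtracking the LCS table gives one alignment: fox (A1,B1) → bee (A7,B3) → cow (A9,B4) → dog (A10,B5).
So the longest common subsequence has length 4.

4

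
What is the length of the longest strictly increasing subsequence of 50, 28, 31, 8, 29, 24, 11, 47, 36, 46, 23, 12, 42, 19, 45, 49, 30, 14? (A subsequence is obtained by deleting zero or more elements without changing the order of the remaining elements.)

Let dp[i] be the longest increasing subsequence ending at position i. Then dp = [1, 1, 2, 1, 2, 2, 2, 3, 3, 4, 3, 3, 4, 4, 5, 6, 5, 4].
The maximum is 6; one witness is 28, 31, 36, 42, 45, 49 at positions 2,3,9,13,15,16.

6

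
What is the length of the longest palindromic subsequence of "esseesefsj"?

One longest palindromic subsequence is sseess (positions 2,3,4,5,6,9); it reads the same forward and backward, and the interval DP gives dp[1][10] = 6.

6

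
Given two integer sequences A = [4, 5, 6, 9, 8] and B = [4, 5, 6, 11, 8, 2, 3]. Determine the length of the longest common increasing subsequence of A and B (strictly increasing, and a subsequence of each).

For each value that appears in both, track the longest common increasing run ending there.
The best achievable length is 4; one witness is 4, 5, 6, 8 (A-positions 1,2,3,5, B-positions 1,2,3,5).

4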